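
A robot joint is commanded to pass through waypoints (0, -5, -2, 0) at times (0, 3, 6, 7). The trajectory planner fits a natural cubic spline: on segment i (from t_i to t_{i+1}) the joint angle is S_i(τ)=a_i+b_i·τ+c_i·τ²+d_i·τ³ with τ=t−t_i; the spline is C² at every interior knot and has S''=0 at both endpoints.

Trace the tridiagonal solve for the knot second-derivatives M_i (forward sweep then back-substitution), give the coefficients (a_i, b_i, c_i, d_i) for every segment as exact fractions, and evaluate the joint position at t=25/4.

Δ: Δ0=-5/3, Δ1=1, Δ2=2
row 1: diag=12, rhs=16; c'=1/4, d'=4/3
row 2: denom=8−3·1/4=29/4; d'=(6−3·4/3)/(29/4)=8/29
back: M2=8/29
back: M1=4/3−1/4·8/29=110/87
M: M0=0, M1=110/87, M2=8/29, M3=0
seg 0: a=0, c=M0/2=0, d=(M1−M0)/(6·3)=55/783, b=Δ0−h0·(2M0+M1)/6=-200/87
seg 1: a=-5, c=M1/2=55/87, d=(M2−M1)/(6·3)=-43/783, b=Δ1−h1·(2M1+M2)/6=-35/87
seg 2: a=-2, c=M2/2=4/29, d=(M3−M2)/(6·1)=-4/87, b=Δ2−h2·(2M2+M3)/6=166/87
t_q=25/4 → seg 2, τ=1/4; S=-2+166/87·τ+4/29·τ²+-4/87·τ³=-703/464

  seg 0: a=0 b=-200/87 c=0 d=55/783
  seg 1: a=-5 b=-35/87 c=55/87 d=-43/783
  seg 2: a=-2 b=166/87 c=4/29 d=-4/87
S(25/4) = -703/464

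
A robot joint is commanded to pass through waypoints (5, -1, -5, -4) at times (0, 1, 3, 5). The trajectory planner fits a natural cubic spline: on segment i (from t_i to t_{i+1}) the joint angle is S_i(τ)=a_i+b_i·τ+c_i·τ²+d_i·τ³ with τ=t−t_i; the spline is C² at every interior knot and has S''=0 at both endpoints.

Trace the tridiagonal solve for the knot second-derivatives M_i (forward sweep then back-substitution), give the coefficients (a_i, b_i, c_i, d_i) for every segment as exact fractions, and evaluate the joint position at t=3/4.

Δ: Δ0=-6, Δ1=-2, Δ2=1/2
row 1: diag=6, rhs=24; c'=1/3, d'=4
row 2: denom=8−2·1/3=22/3; d'=(15−2·4)/(22/3)=21/22
back: M2=21/22
back: M1=4−1/3·21/22=81/22
M: M0=0, M1=81/22, M2=21/22, M3=0
seg 0: a=5, c=M0/2=0, d=(M1−M0)/(6·1)=27/44, b=Δ0−h0·(2M0+M1)/6=-291/44
seg 1: a=-1, c=M1/2=81/44, d=(M2−M1)/(6·2)=-5/22, b=Δ1−h1·(2M1+M2)/6=-105/22
seg 2: a=-5, c=M2/2=21/44, d=(M3−M2)/(6·2)=-7/88, b=Δ2−h2·(2M2+M3)/6=-3/22
t_q=3/4 → seg 0, τ=3/4; S=5+-291/44·τ+0·τ²+27/44·τ³=841/2816

  seg 0: a=5 b=-291/44 c=0 d=27/44
  seg 1: a=-1 b=-105/22 c=81/44 d=-5/22
  seg 2: a=-5 b=-3/22 c=21/44 d=-7/88
S(3/4) = 841/2816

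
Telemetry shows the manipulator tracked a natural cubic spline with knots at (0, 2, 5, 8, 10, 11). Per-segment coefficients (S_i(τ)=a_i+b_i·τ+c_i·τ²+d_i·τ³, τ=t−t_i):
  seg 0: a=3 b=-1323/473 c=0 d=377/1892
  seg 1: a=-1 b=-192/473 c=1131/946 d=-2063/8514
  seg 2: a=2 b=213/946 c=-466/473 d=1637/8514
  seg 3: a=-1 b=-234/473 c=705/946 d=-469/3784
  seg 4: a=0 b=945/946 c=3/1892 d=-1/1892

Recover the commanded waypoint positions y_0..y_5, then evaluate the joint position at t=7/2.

y_0=3 y_1=-1 y_2=2 y_3=-1 y_4=0 y_5=1
S(7/2) = 1993/7568

y_0 = S_0(0) = a_0 = 3
y_1 = S_1(0) = a_1 = -1
y_2 = S_2(0) = a_2 = 2
y_3 = S_3(0) = a_3 = -1
y_4 = S_4(0) = a_4 = 0
y_5 = S_4(1) = 1
t_q=7/2 is in segment 1 (τ=3/2); S_1(τ)=1993/7568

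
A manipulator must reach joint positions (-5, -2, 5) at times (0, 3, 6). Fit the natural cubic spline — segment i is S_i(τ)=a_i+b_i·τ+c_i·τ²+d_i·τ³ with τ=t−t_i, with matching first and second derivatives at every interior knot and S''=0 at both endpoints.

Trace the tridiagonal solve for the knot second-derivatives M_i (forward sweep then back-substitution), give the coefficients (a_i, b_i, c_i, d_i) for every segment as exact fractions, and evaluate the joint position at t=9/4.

  seg 0: a=-5 b=2/3 c=0 d=1/27
  seg 1: a=-2 b=5/3 c=1/3 d=-1/27
S(9/4) = -197/64

Δ: Δ0=1, Δ1=7/3
row 1: diag=12, rhs=8; c'=1/4, d'=2/3
back: M1=2/3
M: M0=0, M1=2/3, M2=0
seg 0: a=-5, c=M0/2=0, d=(M1−M0)/(6·3)=1/27, b=Δ0−h0·(2M0+M1)/6=2/3
seg 1: a=-2, c=M1/2=1/3, d=(M2−M1)/(6·3)=-1/27, b=Δ1−h1·(2M1+M2)/6=5/3
t_q=9/4 → seg 0, τ=9/4; S=-5+2/3·τ+0·τ²+1/27·τ³=-197/64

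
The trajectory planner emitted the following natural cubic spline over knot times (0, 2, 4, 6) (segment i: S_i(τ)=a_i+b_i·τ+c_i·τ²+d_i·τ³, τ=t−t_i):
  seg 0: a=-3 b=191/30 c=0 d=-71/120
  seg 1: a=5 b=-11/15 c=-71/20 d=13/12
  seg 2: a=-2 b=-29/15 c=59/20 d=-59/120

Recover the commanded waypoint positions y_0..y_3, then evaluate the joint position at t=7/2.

y_0=-3 y_1=5 y_2=-2 y_3=2
S(7/2) = -69/160

y_0 = S_0(0) = a_0 = -3
y_1 = S_1(0) = a_1 = 5
y_2 = S_2(0) = a_2 = -2
y_3 = S_2(2) = 2
t_q=7/2 is in segment 1 (τ=3/2); S_1(τ)=-69/160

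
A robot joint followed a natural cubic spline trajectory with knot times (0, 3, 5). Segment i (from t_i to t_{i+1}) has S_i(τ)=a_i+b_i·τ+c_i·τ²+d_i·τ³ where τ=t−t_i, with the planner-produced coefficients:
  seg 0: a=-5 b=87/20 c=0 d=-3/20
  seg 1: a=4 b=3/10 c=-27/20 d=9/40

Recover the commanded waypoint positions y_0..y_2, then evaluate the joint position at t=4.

y_0 = S_0(0) = a_0 = -5
y_1 = S_1(0) = a_1 = 4
y_2 = S_1(2) = 1
t_q=4 is in segment 1 (τ=1); S_1(τ)=127/40

y_0=-5 y_1=4 y_2=1
S(4) = 127/40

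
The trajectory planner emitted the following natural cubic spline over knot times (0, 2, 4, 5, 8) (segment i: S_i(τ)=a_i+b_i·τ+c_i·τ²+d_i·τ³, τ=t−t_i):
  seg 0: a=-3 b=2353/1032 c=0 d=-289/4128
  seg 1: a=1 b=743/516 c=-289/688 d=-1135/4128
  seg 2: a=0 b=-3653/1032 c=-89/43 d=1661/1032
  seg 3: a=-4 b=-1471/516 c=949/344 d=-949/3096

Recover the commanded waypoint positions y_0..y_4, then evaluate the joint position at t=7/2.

y_0 = S_0(0) = a_0 = -3
y_1 = S_1(0) = a_1 = 1
y_2 = S_2(0) = a_2 = 0
y_3 = S_3(0) = a_3 = -4
y_4 = S_3(3) = 4
t_q=7/2 is in segment 1 (τ=3/2); S_1(τ)=14165/11008

y_0=-3 y_1=1 y_2=0 y_3=-4 y_4=4
S(7/2) = 14165/11008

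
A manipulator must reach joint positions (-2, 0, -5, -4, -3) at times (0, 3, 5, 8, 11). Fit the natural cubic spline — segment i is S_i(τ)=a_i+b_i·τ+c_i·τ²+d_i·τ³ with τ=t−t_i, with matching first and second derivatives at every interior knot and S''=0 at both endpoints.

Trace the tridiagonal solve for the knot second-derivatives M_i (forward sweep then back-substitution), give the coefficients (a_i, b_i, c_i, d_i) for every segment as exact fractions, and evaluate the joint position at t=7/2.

Δ: Δ0=2/3, Δ1=-5/2, Δ2=1/3, Δ3=1/3
row 1: diag=10, rhs=-19; c'=1/5, d'=-19/10
row 2: denom=10−2·1/5=48/5; d'=(17−2·-19/10)/(48/5)=13/6
row 3: denom=12−3·5/16=177/16; d'=(0−3·13/6)/(177/16)=-104/177
back: M3=-104/177
back: M2=13/6−5/16·-104/177=416/177
back: M1=-19/10−1/5·416/177=-839/354
M: M0=0, M1=-839/354, M2=416/177, M3=-104/177, M4=0
seg 0: a=-2, c=M0/2=0, d=(M1−M0)/(6·3)=-839/6372, b=Δ0−h0·(2M0+M1)/6=437/236
seg 1: a=0, c=M1/2=-839/708, d=(M2−M1)/(6·2)=557/1416, b=Δ1−h1·(2M1+M2)/6=-201/118
seg 2: a=-5, c=M2/2=208/177, d=(M3−M2)/(6·3)=-260/1593, b=Δ2−h2·(2M2+M3)/6=-305/177
seg 3: a=-4, c=M3/2=-52/177, d=(M4−M3)/(6·3)=52/1593, b=Δ3−h3·(2M3+M4)/6=163/177
t_q=7/2 → seg 1, τ=1/2; S=0+-201/118·τ+-839/708·τ²+557/1416·τ³=-4149/3776

  seg 0: a=-2 b=437/236 c=0 d=-839/6372
  seg 1: a=0 b=-201/118 c=-839/708 d=557/1416
  seg 2: a=-5 b=-305/177 c=208/177 d=-260/1593
  seg 3: a=-4 b=163/177 c=-52/177 d=52/1593
S(7/2) = -4149/3776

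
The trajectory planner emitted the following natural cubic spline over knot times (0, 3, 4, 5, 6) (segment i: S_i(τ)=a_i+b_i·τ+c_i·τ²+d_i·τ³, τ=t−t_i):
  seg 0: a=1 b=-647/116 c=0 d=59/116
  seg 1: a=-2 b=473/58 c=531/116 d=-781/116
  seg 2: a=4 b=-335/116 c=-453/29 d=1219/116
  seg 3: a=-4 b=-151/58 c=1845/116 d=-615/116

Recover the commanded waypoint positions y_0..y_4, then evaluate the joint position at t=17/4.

y_0=1 y_1=-2 y_2=4 y_3=-4 y_4=4
S(17/4) = 18307/7424

y_0 = S_0(0) = a_0 = 1
y_1 = S_1(0) = a_1 = -2
y_2 = S_2(0) = a_2 = 4
y_3 = S_3(0) = a_3 = -4
y_4 = S_3(1) = 4
t_q=17/4 is in segment 2 (τ=1/4); S_2(τ)=18307/7424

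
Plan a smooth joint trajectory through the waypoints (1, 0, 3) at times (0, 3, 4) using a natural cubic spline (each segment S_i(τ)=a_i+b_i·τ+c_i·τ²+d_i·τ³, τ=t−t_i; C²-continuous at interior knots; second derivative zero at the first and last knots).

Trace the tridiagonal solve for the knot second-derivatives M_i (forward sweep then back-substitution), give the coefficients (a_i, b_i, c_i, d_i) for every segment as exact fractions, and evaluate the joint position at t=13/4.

Δ: Δ0=-1/3, Δ1=3
row 1: diag=8, rhs=20; c'=1/8, d'=5/2
back: M1=5/2
M: M0=0, M1=5/2, M2=0
seg 0: a=1, c=M0/2=0, d=(M1−M0)/(6·3)=5/36, b=Δ0−h0·(2M0+M1)/6=-19/12
seg 1: a=0, c=M1/2=5/4, d=(M2−M1)/(6·1)=-5/12, b=Δ1−h1·(2M1+M2)/6=13/6
t_q=13/4 → seg 1, τ=1/4; S=0+13/6·τ+5/4·τ²+-5/12·τ³=157/256

  seg 0: a=1 b=-19/12 c=0 d=5/36
  seg 1: a=0 b=13/6 c=5/4 d=-5/12
S(13/4) = 157/256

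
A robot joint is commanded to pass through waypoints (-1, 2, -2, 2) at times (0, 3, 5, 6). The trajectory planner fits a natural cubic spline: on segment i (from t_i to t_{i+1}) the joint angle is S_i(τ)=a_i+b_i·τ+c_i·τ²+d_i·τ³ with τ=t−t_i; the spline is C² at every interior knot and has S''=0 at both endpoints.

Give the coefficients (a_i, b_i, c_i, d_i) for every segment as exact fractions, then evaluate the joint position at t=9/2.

  seg 0: a=-1 b=73/28 c=0 d=-5/28
  seg 1: a=2 b=-31/14 c=-45/28 d=6/7
  seg 2: a=-2 b=23/14 c=99/28 d=-33/28
S(9/2) = -229/112

Δ: Δ0=1, Δ1=-2, Δ2=4
row 1: diag=10, rhs=-18; c'=1/5, d'=-9/5
row 2: denom=6−2·1/5=28/5; d'=(36−2·-9/5)/(28/5)=99/14
back: M2=99/14
back: M1=-9/5−1/5·99/14=-45/14
M: M0=0, M1=-45/14, M2=99/14, M3=0
seg 0: a=-1, c=M0/2=0, d=(M1−M0)/(6·3)=-5/28, b=Δ0−h0·(2M0+M1)/6=73/28
seg 1: a=2, c=M1/2=-45/28, d=(M2−M1)/(6·2)=6/7, b=Δ1−h1·(2M1+M2)/6=-31/14
seg 2: a=-2, c=M2/2=99/28, d=(M3−M2)/(6·1)=-33/28, b=Δ2−h2·(2M2+M3)/6=23/14
t_q=9/2 → seg 1, τ=3/2; S=2+-31/14·τ+-45/28·τ²+6/7·τ³=-229/112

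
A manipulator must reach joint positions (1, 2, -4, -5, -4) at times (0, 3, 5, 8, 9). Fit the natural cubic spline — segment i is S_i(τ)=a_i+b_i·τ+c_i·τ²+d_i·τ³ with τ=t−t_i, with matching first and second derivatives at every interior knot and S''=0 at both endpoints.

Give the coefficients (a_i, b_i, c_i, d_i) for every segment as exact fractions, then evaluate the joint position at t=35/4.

Δ: Δ0=1/3, Δ1=-3, Δ2=-1/3, Δ3=1
row 1: diag=10, rhs=-20; c'=1/5, d'=-2
row 2: denom=10−2·1/5=48/5; d'=(16−2·-2)/(48/5)=25/12
row 3: denom=8−3·5/16=113/16; d'=(8−3·25/12)/(113/16)=28/113
back: M3=28/113
back: M2=25/12−5/16·28/113=680/339
back: M1=-2−1/5·680/339=-814/339
M: M0=0, M1=-814/339, M2=680/339, M3=28/113, M4=0
seg 0: a=1, c=M0/2=0, d=(M1−M0)/(6·3)=-407/3051, b=Δ0−h0·(2M0+M1)/6=520/339
seg 1: a=2, c=M1/2=-407/339, d=(M2−M1)/(6·2)=83/226, b=Δ1−h1·(2M1+M2)/6=-701/339
seg 2: a=-4, c=M2/2=340/339, d=(M3−M2)/(6·3)=-298/3051, b=Δ2−h2·(2M2+M3)/6=-835/339
seg 3: a=-5, c=M3/2=14/113, d=(M4−M3)/(6·1)=-14/339, b=Δ3−h3·(2M3+M4)/6=311/339
t_q=35/4 → seg 3, τ=3/4; S=-5+311/339·τ+14/113·τ²+-14/339·τ³=-15403/3616

  seg 0: a=1 b=520/339 c=0 d=-407/3051
  seg 1: a=2 b=-701/339 c=-407/339 d=83/226
  seg 2: a=-4 b=-835/339 c=340/339 d=-298/3051
  seg 3: a=-5 b=311/339 c=14/113 d=-14/339
S(35/4) = -15403/3616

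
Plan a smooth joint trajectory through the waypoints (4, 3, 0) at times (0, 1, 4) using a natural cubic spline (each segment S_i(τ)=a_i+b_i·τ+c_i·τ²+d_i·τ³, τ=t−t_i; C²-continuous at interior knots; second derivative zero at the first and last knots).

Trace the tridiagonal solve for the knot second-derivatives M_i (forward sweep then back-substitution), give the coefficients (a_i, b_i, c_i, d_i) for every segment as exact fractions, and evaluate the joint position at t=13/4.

Δ: Δ0=-1, Δ1=-1
row 1: diag=8, rhs=0; c'=3/8, d'=0
back: M1=0
M: M0=0, M1=0, M2=0
seg 0: a=4, c=M0/2=0, d=(M1−M0)/(6·1)=0, b=Δ0−h0·(2M0+M1)/6=-1
seg 1: a=3, c=M1/2=0, d=(M2−M1)/(6·3)=0, b=Δ1−h1·(2M1+M2)/6=-1
t_q=13/4 → seg 1, τ=9/4; S=3+-1·τ+0·τ²+0·τ³=3/4

  seg 0: a=4 b=-1 c=0 d=0
  seg 1: a=3 b=-1 c=0 d=0
S(13/4) = 3/4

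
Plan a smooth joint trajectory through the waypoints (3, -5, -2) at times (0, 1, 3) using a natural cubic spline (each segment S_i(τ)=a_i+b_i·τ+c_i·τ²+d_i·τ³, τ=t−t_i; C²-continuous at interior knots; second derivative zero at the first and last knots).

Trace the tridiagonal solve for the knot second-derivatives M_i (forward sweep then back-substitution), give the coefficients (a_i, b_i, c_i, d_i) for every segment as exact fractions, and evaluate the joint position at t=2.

  seg 0: a=3 b=-115/12 c=0 d=19/12
  seg 1: a=-5 b=-29/6 c=19/4 d=-19/24
S(2) = -47/8

Δ: Δ0=-8, Δ1=3/2
row 1: diag=6, rhs=57; c'=1/3, d'=19/2
back: M1=19/2
M: M0=0, M1=19/2, M2=0
seg 0: a=3, c=M0/2=0, d=(M1−M0)/(6·1)=19/12, b=Δ0−h0·(2M0+M1)/6=-115/12
seg 1: a=-5, c=M1/2=19/4, d=(M2−M1)/(6·2)=-19/24, b=Δ1−h1·(2M1+M2)/6=-29/6
t_q=2 → seg 1, τ=1; S=-5+-29/6·τ+19/4·τ²+-19/24·τ³=-47/8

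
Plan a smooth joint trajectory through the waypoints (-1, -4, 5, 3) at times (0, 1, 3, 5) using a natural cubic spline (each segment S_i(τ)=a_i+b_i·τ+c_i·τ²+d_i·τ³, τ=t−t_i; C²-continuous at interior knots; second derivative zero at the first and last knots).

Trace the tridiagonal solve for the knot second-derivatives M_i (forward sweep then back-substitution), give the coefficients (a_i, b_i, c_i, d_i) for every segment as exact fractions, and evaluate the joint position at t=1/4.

Δ: Δ0=-3, Δ1=9/2, Δ2=-1
row 1: diag=6, rhs=45; c'=1/3, d'=15/2
row 2: denom=8−2·1/3=22/3; d'=(-33−2·15/2)/(22/3)=-72/11
back: M2=-72/11
back: M1=15/2−1/3·-72/11=213/22
M: M0=0, M1=213/22, M2=-72/11, M3=0
seg 0: a=-1, c=M0/2=0, d=(M1−M0)/(6·1)=71/44, b=Δ0−h0·(2M0+M1)/6=-203/44
seg 1: a=-4, c=M1/2=213/44, d=(M2−M1)/(6·2)=-119/88, b=Δ1−h1·(2M1+M2)/6=5/22
seg 2: a=5, c=M2/2=-36/11, d=(M3−M2)/(6·2)=6/11, b=Δ2−h2·(2M2+M3)/6=37/11
t_q=1/4 → seg 0, τ=1/4; S=-1+-203/44·τ+0·τ²+71/44·τ³=-5993/2816

  seg 0: a=-1 b=-203/44 c=0 d=71/44
  seg 1: a=-4 b=5/22 c=213/44 d=-119/88
  seg 2: a=5 b=37/11 c=-36/11 d=6/11
S(1/4) = -5993/2816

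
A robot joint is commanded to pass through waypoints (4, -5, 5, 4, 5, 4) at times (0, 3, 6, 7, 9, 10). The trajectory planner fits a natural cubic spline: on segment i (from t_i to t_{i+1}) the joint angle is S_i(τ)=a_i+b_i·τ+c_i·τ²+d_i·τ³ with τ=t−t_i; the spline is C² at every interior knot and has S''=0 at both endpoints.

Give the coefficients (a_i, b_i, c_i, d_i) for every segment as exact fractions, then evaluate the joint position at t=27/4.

Δ: Δ0=-3, Δ1=10/3, Δ2=-1, Δ3=1/2, Δ4=-1
row 1: diag=12, rhs=38; c'=1/4, d'=19/6
row 2: denom=8−3·1/4=29/4; d'=(-26−3·19/6)/(29/4)=-142/29
row 3: denom=6−1·4/29=170/29; d'=(9−1·-142/29)/(170/29)=403/170
row 4: denom=6−2·29/85=452/85; d'=(-9−2·403/170)/(452/85)=-292/113
back: M4=-292/113
back: M3=403/170−29/85·-292/113=735/226
back: M2=-142/29−4/29·735/226=-604/113
back: M1=19/6−1/4·-604/113=3053/678
M: M0=0, M1=3053/678, M2=-604/113, M3=735/226, M4=-292/113, M5=0
seg 0: a=4, c=M0/2=0, d=(M1−M0)/(6·3)=3053/12204, b=Δ0−h0·(2M0+M1)/6=-7121/1356
seg 1: a=-5, c=M1/2=3053/1356, d=(M2−M1)/(6·3)=-6677/12204, b=Δ1−h1·(2M1+M2)/6=1019/678
seg 2: a=5, c=M2/2=-302/113, d=(M3−M2)/(6·1)=1943/1356, b=Δ2−h2·(2M2+M3)/6=325/1356
seg 3: a=4, c=M3/2=735/452, d=(M4−M3)/(6·2)=-1319/2712, b=Δ3−h3·(2M3+M4)/6=-547/678
seg 4: a=5, c=M4/2=-146/113, d=(M5−M4)/(6·1)=146/339, b=Δ4−h4·(2M4+M5)/6=-47/339
t_q=27/4 → seg 2, τ=3/4; S=5+325/1356·τ+-302/113·τ²+1943/1356·τ³=123839/28928

  seg 0: a=4 b=-7121/1356 c=0 d=3053/12204
  seg 1: a=-5 b=1019/678 c=3053/1356 d=-6677/12204
  seg 2: a=5 b=325/1356 c=-302/113 d=1943/1356
  seg 3: a=4 b=-547/678 c=735/452 d=-1319/2712
  seg 4: a=5 b=-47/339 c=-146/113 d=146/339
S(27/4) = 123839/28928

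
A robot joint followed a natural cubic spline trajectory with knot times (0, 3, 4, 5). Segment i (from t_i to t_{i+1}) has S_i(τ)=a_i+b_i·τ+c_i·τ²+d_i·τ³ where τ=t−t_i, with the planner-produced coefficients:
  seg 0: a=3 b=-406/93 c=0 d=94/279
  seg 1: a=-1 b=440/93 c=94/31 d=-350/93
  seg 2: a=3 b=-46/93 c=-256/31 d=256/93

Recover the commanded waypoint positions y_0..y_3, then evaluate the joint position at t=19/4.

y_0 = S_0(0) = a_0 = 3
y_1 = S_1(0) = a_1 = -1
y_2 = S_2(0) = a_2 = 3
y_3 = S_2(1) = -3
t_q=19/4 is in segment 2 (τ=3/4); S_2(τ)=-53/62

y_0=3 y_1=-1 y_2=3 y_3=-3
S(19/4) = -53/62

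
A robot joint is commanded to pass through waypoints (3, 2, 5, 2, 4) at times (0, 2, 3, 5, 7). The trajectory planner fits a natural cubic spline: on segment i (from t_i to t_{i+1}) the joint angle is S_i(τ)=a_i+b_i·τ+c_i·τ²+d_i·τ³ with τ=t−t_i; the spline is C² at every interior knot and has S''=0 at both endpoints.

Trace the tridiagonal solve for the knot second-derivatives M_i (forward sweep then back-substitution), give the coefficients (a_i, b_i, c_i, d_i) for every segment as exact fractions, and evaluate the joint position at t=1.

Δ: Δ0=-1/2, Δ1=3, Δ2=-3/2, Δ3=1
row 1: diag=6, rhs=21; c'=1/6, d'=7/2
row 2: denom=6−1·1/6=35/6; d'=(-27−1·7/2)/(35/6)=-183/35
row 3: denom=8−2·12/35=256/35; d'=(15−2·-183/35)/(256/35)=891/256
back: M3=891/256
back: M2=-183/35−12/35·891/256=-411/64
back: M1=7/2−1/6·-411/64=585/128
M: M0=0, M1=585/128, M2=-411/64, M3=891/256, M4=0
seg 0: a=3, c=M0/2=0, d=(M1−M0)/(6·2)=195/512, b=Δ0−h0·(2M0+M1)/6=-259/128
seg 1: a=2, c=M1/2=585/256, d=(M2−M1)/(6·1)=-469/256, b=Δ1−h1·(2M1+M2)/6=163/64
seg 2: a=5, c=M2/2=-411/128, d=(M3−M2)/(6·2)=845/1024, b=Δ2−h2·(2M2+M3)/6=415/256
seg 3: a=2, c=M3/2=891/512, d=(M4−M3)/(6·2)=-297/1024, b=Δ3−h3·(2M3+M4)/6=-169/128
t_q=1 → seg 0, τ=1; S=3+-259/128·τ+0·τ²+195/512·τ³=695/512

  seg 0: a=3 b=-259/128 c=0 d=195/512
  seg 1: a=2 b=163/64 c=585/256 d=-469/256
  seg 2: a=5 b=415/256 c=-411/128 d=845/1024
  seg 3: a=2 b=-169/128 c=891/512 d=-297/1024
S(1) = 695/512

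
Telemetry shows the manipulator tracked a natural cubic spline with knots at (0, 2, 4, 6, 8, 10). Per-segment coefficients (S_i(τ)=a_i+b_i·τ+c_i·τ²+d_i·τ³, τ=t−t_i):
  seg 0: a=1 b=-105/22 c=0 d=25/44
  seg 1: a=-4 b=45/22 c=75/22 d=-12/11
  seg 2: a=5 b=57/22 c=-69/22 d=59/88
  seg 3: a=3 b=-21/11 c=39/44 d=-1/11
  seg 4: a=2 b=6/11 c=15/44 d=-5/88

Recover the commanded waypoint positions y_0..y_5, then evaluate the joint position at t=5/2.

y_0 = S_0(0) = a_0 = 1
y_1 = S_1(0) = a_1 = -4
y_2 = S_2(0) = a_2 = 5
y_3 = S_3(0) = a_3 = 3
y_4 = S_4(0) = a_4 = 2
y_5 = S_4(2) = 4
t_q=5/2 is in segment 1 (τ=1/2); S_1(τ)=-199/88

y_0=1 y_1=-4 y_2=5 y_3=3 y_4=2 y_5=4
S(5/2) = -199/88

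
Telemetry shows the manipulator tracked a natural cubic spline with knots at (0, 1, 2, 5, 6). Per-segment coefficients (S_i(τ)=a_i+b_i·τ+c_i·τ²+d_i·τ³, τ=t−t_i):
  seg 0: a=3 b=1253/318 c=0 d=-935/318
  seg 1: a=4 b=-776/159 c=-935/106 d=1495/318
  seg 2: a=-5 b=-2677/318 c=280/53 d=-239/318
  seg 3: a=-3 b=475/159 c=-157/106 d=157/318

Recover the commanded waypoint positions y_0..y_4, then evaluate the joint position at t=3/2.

y_0 = S_0(0) = a_0 = 3
y_1 = S_1(0) = a_1 = 4
y_2 = S_2(0) = a_2 = -5
y_3 = S_3(0) = a_3 = -3
y_4 = S_3(1) = -1
t_q=3/2 is in segment 1 (τ=1/2); S_1(τ)=-49/848

y_0=3 y_1=4 y_2=-5 y_3=-3 y_4=-1
S(3/2) = -49/848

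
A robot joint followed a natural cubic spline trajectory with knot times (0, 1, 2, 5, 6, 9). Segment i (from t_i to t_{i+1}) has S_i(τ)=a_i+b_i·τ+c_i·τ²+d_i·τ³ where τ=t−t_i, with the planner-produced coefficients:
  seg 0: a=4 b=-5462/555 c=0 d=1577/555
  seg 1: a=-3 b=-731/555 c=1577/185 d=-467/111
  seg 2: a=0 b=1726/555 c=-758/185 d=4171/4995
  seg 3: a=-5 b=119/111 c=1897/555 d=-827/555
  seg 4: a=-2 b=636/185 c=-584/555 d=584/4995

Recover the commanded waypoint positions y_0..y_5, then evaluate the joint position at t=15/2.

y_0=4 y_1=-3 y_2=0 y_3=-5 y_4=-2 y_5=2
S(15/2) = 219/185

y_0 = S_0(0) = a_0 = 4
y_1 = S_1(0) = a_1 = -3
y_2 = S_2(0) = a_2 = 0
y_3 = S_3(0) = a_3 = -5
y_4 = S_4(0) = a_4 = -2
y_5 = S_4(3) = 2
t_q=15/2 is in segment 4 (τ=3/2); S_4(τ)=219/185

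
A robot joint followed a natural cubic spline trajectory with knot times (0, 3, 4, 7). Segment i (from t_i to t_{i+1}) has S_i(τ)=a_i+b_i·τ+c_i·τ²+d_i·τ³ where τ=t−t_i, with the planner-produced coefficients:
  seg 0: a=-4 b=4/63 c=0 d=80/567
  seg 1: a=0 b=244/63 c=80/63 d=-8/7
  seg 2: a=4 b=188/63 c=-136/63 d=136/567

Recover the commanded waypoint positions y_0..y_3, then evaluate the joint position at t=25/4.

y_0 = S_0(0) = a_0 = -4
y_1 = S_1(0) = a_1 = 0
y_2 = S_2(0) = a_2 = 4
y_3 = S_2(3) = 0
t_q=25/4 is in segment 2 (τ=9/4); S_2(τ)=141/56

y_0=-4 y_1=0 y_2=4 y_3=0
S(25/4) = 141/56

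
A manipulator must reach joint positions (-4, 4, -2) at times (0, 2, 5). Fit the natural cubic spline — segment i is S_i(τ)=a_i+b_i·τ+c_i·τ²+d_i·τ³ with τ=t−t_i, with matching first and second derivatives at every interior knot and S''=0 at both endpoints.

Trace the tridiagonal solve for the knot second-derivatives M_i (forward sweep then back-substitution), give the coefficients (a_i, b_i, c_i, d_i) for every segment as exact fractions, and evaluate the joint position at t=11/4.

Δ: Δ0=4, Δ1=-2
row 1: diag=10, rhs=-36; c'=3/10, d'=-18/5
back: M1=-18/5
M: M0=0, M1=-18/5, M2=0
seg 0: a=-4, c=M0/2=0, d=(M1−M0)/(6·2)=-3/10, b=Δ0−h0·(2M0+M1)/6=26/5
seg 1: a=4, c=M1/2=-9/5, d=(M2−M1)/(6·3)=1/5, b=Δ1−h1·(2M1+M2)/6=8/5
t_q=11/4 → seg 1, τ=3/4; S=4+8/5·τ+-9/5·τ²+1/5·τ³=1367/320

  seg 0: a=-4 b=26/5 c=0 d=-3/10
  seg 1: a=4 b=8/5 c=-9/5 d=1/5
S(11/4) = 1367/320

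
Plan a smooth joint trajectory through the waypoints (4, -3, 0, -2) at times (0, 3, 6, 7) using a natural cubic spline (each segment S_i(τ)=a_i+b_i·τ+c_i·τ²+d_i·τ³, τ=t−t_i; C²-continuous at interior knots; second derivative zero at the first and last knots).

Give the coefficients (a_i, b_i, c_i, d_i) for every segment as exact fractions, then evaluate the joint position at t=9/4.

  seg 0: a=4 b=-310/87 c=0 d=107/783
  seg 1: a=-3 b=11/87 c=107/87 d=-245/783
  seg 2: a=0 b=-82/87 c=-46/29 d=46/87
S(9/4) = -4567/1856

Δ: Δ0=-7/3, Δ1=1, Δ2=-2
row 1: diag=12, rhs=20; c'=1/4, d'=5/3
row 2: denom=8−3·1/4=29/4; d'=(-18−3·5/3)/(29/4)=-92/29
back: M2=-92/29
back: M1=5/3−1/4·-92/29=214/87
M: M0=0, M1=214/87, M2=-92/29, M3=0
seg 0: a=4, c=M0/2=0, d=(M1−M0)/(6·3)=107/783, b=Δ0−h0·(2M0+M1)/6=-310/87
seg 1: a=-3, c=M1/2=107/87, d=(M2−M1)/(6·3)=-245/783, b=Δ1−h1·(2M1+M2)/6=11/87
seg 2: a=0, c=M2/2=-46/29, d=(M3−M2)/(6·1)=46/87, b=Δ2−h2·(2M2+M3)/6=-82/87
t_q=9/4 → seg 0, τ=9/4; S=4+-310/87·τ+0·τ²+107/783·τ³=-4567/1856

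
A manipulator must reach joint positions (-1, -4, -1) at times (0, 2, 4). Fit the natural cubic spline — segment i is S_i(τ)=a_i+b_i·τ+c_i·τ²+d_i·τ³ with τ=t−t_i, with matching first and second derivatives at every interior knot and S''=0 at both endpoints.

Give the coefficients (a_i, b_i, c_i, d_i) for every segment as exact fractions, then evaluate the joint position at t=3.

  seg 0: a=-1 b=-9/4 c=0 d=3/16
  seg 1: a=-4 b=0 c=9/8 d=-3/16
S(3) = -49/16

Δ: Δ0=-3/2, Δ1=3/2
row 1: diag=8, rhs=18; c'=1/4, d'=9/4
back: M1=9/4
M: M0=0, M1=9/4, M2=0
seg 0: a=-1, c=M0/2=0, d=(M1−M0)/(6·2)=3/16, b=Δ0−h0·(2M0+M1)/6=-9/4
seg 1: a=-4, c=M1/2=9/8, d=(M2−M1)/(6·2)=-3/16, b=Δ1−h1·(2M1+M2)/6=0
t_q=3 → seg 1, τ=1; S=-4+0·τ+9/8·τ²+-3/16·τ³=-49/16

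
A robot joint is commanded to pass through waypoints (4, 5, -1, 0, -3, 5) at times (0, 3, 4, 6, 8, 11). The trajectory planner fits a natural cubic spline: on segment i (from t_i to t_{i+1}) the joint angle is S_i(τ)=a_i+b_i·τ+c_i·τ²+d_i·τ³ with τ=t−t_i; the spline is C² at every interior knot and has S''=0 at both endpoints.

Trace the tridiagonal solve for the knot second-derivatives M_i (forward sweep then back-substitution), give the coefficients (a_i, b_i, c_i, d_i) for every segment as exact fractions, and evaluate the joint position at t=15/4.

Δ: Δ0=1/3, Δ1=-6, Δ2=1/2, Δ3=-3/2, Δ4=8/3
row 1: diag=8, rhs=-38; c'=1/8, d'=-19/4
row 2: denom=6−1·1/8=47/8; d'=(39−1·-19/4)/(47/8)=350/47
row 3: denom=8−2·16/47=344/47; d'=(-12−2·350/47)/(344/47)=-158/43
row 4: denom=10−2·47/172=813/86; d'=(25−2·-158/43)/(813/86)=2782/813
back: M4=2782/813
back: M3=-158/43−47/172·2782/813=-7495/1626
back: M2=350/47−16/47·-7495/1626=7330/813
back: M1=-19/4−1/8·7330/813=-4778/813
M: M0=0, M1=-4778/813, M2=7330/813, M3=-7495/1626, M4=2782/813, M5=0
seg 0: a=4, c=M0/2=0, d=(M1−M0)/(6·3)=-2389/7317, b=Δ0−h0·(2M0+M1)/6=2660/813
seg 1: a=5, c=M1/2=-2389/813, d=(M2−M1)/(6·1)=2018/813, b=Δ1−h1·(2M1+M2)/6=-4507/813
seg 2: a=-1, c=M2/2=3665/813, d=(M3−M2)/(6·2)=-7385/6504, b=Δ2−h2·(2M2+M3)/6=-1077/271
seg 3: a=0, c=M3/2=-7495/3252, d=(M4−M3)/(6·2)=1451/2168, b=Δ3−h3·(2M3+M4)/6=703/1626
seg 4: a=-3, c=M4/2=1391/813, d=(M5−M4)/(6·3)=-1391/7317, b=Δ4−h4·(2M4+M5)/6=-614/813
t_q=15/4 → seg 1, τ=3/4; S=5+-4507/813·τ+-2389/813·τ²+2018/813·τ³=2051/8672

  seg 0: a=4 b=2660/813 c=0 d=-2389/7317
  seg 1: a=5 b=-4507/813 c=-2389/813 d=2018/813
  seg 2: a=-1 b=-1077/271 c=3665/813 d=-7385/6504
  seg 3: a=0 b=703/1626 c=-7495/3252 d=1451/2168
  seg 4: a=-3 b=-614/813 c=1391/813 d=-1391/7317
S(15/4) = 2051/8672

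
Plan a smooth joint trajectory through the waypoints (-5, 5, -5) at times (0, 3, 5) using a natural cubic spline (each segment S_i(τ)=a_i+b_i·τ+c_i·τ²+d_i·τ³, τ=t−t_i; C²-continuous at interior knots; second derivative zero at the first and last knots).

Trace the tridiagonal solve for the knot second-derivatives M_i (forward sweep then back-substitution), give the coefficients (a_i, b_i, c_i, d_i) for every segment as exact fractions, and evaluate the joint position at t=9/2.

  seg 0: a=-5 b=35/6 c=0 d=-5/18
  seg 1: a=5 b=-5/3 c=-5/2 d=5/12
S(9/2) = -55/32

Δ: Δ0=10/3, Δ1=-5
row 1: diag=10, rhs=-50; c'=1/5, d'=-5
back: M1=-5
M: M0=0, M1=-5, M2=0
seg 0: a=-5, c=M0/2=0, d=(M1−M0)/(6·3)=-5/18, b=Δ0−h0·(2M0+M1)/6=35/6
seg 1: a=5, c=M1/2=-5/2, d=(M2−M1)/(6·2)=5/12, b=Δ1−h1·(2M1+M2)/6=-5/3
t_q=9/2 → seg 1, τ=3/2; S=5+-5/3·τ+-5/2·τ²+5/12·τ³=-55/32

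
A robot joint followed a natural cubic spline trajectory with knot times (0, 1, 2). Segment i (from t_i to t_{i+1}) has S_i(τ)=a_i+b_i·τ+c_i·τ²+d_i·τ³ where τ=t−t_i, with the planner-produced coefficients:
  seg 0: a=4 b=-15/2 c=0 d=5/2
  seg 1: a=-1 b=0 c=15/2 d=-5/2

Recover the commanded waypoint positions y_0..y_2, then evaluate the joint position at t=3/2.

y_0=4 y_1=-1 y_2=4
S(3/2) = 9/16

y_0 = S_0(0) = a_0 = 4
y_1 = S_1(0) = a_1 = -1
y_2 = S_1(1) = 4
t_q=3/2 is in segment 1 (τ=1/2); S_1(τ)=9/16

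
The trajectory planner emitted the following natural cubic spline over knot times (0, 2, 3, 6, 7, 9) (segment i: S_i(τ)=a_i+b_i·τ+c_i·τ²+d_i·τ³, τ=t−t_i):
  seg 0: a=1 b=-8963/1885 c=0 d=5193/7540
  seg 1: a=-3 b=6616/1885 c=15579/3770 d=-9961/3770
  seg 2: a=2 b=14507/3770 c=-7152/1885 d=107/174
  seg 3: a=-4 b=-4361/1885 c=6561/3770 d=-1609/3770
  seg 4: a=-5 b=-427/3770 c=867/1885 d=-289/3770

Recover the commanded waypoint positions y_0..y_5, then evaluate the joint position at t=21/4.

y_0=1 y_1=-3 y_2=2 y_3=-4 y_4=-5 y_5=-4
S(21/4) = -372863/241280

y_0 = S_0(0) = a_0 = 1
y_1 = S_1(0) = a_1 = -3
y_2 = S_2(0) = a_2 = 2
y_3 = S_3(0) = a_3 = -4
y_4 = S_4(0) = a_4 = -5
y_5 = S_4(2) = -4
t_q=21/4 is in segment 2 (τ=9/4); S_2(τ)=-372863/241280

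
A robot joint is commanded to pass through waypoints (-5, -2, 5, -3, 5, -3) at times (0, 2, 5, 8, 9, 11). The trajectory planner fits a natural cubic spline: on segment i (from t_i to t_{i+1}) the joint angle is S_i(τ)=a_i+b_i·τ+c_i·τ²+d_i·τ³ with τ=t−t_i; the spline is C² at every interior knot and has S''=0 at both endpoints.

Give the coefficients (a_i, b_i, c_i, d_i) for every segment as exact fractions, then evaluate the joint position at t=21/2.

Δ: Δ0=3/2, Δ1=7/3, Δ2=-8/3, Δ3=8, Δ4=-4
row 1: diag=10, rhs=5; c'=3/10, d'=1/2
row 2: denom=12−3·3/10=111/10; d'=(-30−3·1/2)/(111/10)=-105/37
row 3: denom=8−3·10/37=266/37; d'=(64−3·-105/37)/(266/37)=2683/266
row 4: denom=6−1·37/266=1559/266; d'=(-72−1·2683/266)/(1559/266)=-21835/1559
back: M4=-21835/1559
back: M3=2683/266−37/266·-21835/1559=18762/1559
back: M2=-105/37−10/37·18762/1559=-9495/1559
back: M1=1/2−3/10·-9495/1559=3628/1559
M: M0=0, M1=3628/1559, M2=-9495/1559, M3=18762/1559, M4=-21835/1559, M5=0
seg 0: a=-5, c=M0/2=0, d=(M1−M0)/(6·2)=907/4677, b=Δ0−h0·(2M0+M1)/6=6775/9354
seg 1: a=-2, c=M1/2=1814/1559, d=(M2−M1)/(6·3)=-13123/28062, b=Δ1−h1·(2M1+M2)/6=28543/9354
seg 2: a=5, c=M2/2=-9495/3118, d=(M3−M2)/(6·3)=9419/9354, b=Δ2−h2·(2M2+M3)/6=-12130/4677
seg 3: a=-3, c=M3/2=9381/1559, d=(M4−M3)/(6·1)=-40597/9354, b=Δ3−h3·(2M3+M4)/6=59143/9354
seg 4: a=5, c=M4/2=-21835/3118, d=(M5−M4)/(6·2)=21835/18708, b=Δ4−h4·(2M4+M5)/6=24962/4677
t_q=21/2 → seg 4, τ=3/2; S=5+24962/4677·τ+-21835/3118·τ²+21835/18708·τ³=59287/49888

  seg 0: a=-5 b=6775/9354 c=0 d=907/4677
  seg 1: a=-2 b=28543/9354 c=1814/1559 d=-13123/28062
  seg 2: a=5 b=-12130/4677 c=-9495/3118 d=9419/9354
  seg 3: a=-3 b=59143/9354 c=9381/1559 d=-40597/9354
  seg 4: a=5 b=24962/4677 c=-21835/3118 d=21835/18708
S(21/2) = 59287/49888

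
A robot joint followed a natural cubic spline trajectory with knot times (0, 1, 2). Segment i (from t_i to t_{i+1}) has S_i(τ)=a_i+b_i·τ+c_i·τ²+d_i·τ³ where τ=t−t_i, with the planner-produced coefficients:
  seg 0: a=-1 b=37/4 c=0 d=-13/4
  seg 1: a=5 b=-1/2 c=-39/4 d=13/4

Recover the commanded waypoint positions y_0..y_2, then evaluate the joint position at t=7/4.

y_0=-1 y_1=5 y_2=-2
S(7/4) = 131/256

y_0 = S_0(0) = a_0 = -1
y_1 = S_1(0) = a_1 = 5
y_2 = S_1(1) = -2
t_q=7/4 is in segment 1 (τ=3/4); S_1(τ)=131/256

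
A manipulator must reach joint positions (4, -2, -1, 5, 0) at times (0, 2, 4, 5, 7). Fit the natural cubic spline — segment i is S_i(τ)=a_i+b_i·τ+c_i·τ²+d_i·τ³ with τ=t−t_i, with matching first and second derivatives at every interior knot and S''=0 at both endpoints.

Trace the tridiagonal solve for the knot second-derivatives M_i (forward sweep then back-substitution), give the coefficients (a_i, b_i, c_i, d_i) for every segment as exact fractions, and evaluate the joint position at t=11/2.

Δ: Δ0=-3, Δ1=1/2, Δ2=6, Δ3=-5/2
row 1: diag=8, rhs=21; c'=1/4, d'=21/8
row 2: denom=6−2·1/4=11/2; d'=(33−2·21/8)/(11/2)=111/22
row 3: denom=6−1·2/11=64/11; d'=(-51−1·111/22)/(64/11)=-1233/128
back: M3=-1233/128
back: M2=111/22−2/11·-1233/128=435/64
back: M1=21/8−1/4·435/64=237/256
M: M0=0, M1=237/256, M2=435/64, M3=-1233/128, M4=0
seg 0: a=4, c=M0/2=0, d=(M1−M0)/(6·2)=79/1024, b=Δ0−h0·(2M0+M1)/6=-847/256
seg 1: a=-2, c=M1/2=237/512, d=(M2−M1)/(6·2)=501/1024, b=Δ1−h1·(2M1+M2)/6=-305/128
seg 2: a=-1, c=M2/2=435/128, d=(M3−M2)/(6·1)=-701/256, b=Δ2−h2·(2M2+M3)/6=1367/256
seg 3: a=5, c=M3/2=-1233/256, d=(M4−M3)/(6·2)=411/512, b=Δ3−h3·(2M3+M4)/6=251/64
t_q=11/2 → seg 3, τ=1/2; S=5+251/64·τ+-1233/256·τ²+411/512·τ³=23991/4096

  seg 0: a=4 b=-847/256 c=0 d=79/1024
  seg 1: a=-2 b=-305/128 c=237/512 d=501/1024
  seg 2: a=-1 b=1367/256 c=435/128 d=-701/256
  seg 3: a=5 b=251/64 c=-1233/256 d=411/512
S(11/2) = 23991/4096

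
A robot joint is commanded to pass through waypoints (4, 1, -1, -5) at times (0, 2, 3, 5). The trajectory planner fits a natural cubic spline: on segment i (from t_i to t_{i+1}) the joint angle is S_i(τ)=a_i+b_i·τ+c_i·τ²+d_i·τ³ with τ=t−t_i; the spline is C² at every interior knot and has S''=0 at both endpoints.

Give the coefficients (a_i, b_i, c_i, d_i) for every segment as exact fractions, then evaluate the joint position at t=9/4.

  seg 0: a=4 b=-93/70 c=0 d=-3/70
  seg 1: a=1 b=-129/70 c=-9/35 d=1/10
  seg 2: a=-1 b=-72/35 c=3/70 d=-1/140
S(9/4) = 2351/4480

Δ: Δ0=-3/2, Δ1=-2, Δ2=-2
row 1: diag=6, rhs=-3; c'=1/6, d'=-1/2
row 2: denom=6−1·1/6=35/6; d'=(0−1·-1/2)/(35/6)=3/35
back: M2=3/35
back: M1=-1/2−1/6·3/35=-18/35
M: M0=0, M1=-18/35, M2=3/35, M3=0
seg 0: a=4, c=M0/2=0, d=(M1−M0)/(6·2)=-3/70, b=Δ0−h0·(2M0+M1)/6=-93/70
seg 1: a=1, c=M1/2=-9/35, d=(M2−M1)/(6·1)=1/10, b=Δ1−h1·(2M1+M2)/6=-129/70
seg 2: a=-1, c=M2/2=3/70, d=(M3−M2)/(6·2)=-1/140, b=Δ2−h2·(2M2+M3)/6=-72/35
t_q=9/4 → seg 1, τ=1/4; S=1+-129/70·τ+-9/35·τ²+1/10·τ³=2351/4480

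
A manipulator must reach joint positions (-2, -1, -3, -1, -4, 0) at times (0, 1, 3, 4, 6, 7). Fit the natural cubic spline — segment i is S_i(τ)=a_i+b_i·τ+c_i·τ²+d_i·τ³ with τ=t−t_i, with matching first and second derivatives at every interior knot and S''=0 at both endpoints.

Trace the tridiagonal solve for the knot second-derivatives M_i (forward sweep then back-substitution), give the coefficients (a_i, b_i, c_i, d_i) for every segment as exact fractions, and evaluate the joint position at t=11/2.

  seg 0: a=-2 b=404/247 c=0 d=-157/247
  seg 1: a=-1 b=-67/247 c=-471/247 d=381/494
  seg 2: a=-3 b=335/247 c=672/247 d=-27/13
  seg 3: a=-1 b=140/247 c=-867/247 d=2447/1976
  seg 4: a=-4 b=685/494 c=3873/988 d=-1291/988
S(11/2) = -61147/15808

Δ: Δ0=1, Δ1=-1, Δ2=2, Δ3=-3/2, Δ4=4
row 1: diag=6, rhs=-12; c'=1/3, d'=-2
row 2: denom=6−2·1/3=16/3; d'=(18−2·-2)/(16/3)=33/8
row 3: denom=6−1·3/16=93/16; d'=(-21−1·33/8)/(93/16)=-134/31
row 4: denom=6−2·32/93=494/93; d'=(33−2·-134/31)/(494/93)=3873/494
back: M4=3873/494
back: M3=-134/31−32/93·3873/494=-1734/247
back: M2=33/8−3/16·-1734/247=1344/247
back: M1=-2−1/3·1344/247=-942/247
M: M0=0, M1=-942/247, M2=1344/247, M3=-1734/247, M4=3873/494, M5=0
seg 0: a=-2, c=M0/2=0, d=(M1−M0)/(6·1)=-157/247, b=Δ0−h0·(2M0+M1)/6=404/247
seg 1: a=-1, c=M1/2=-471/247, d=(M2−M1)/(6·2)=381/494, b=Δ1−h1·(2M1+M2)/6=-67/247
seg 2: a=-3, c=M2/2=672/247, d=(M3−M2)/(6·1)=-27/13, b=Δ2−h2·(2M2+M3)/6=335/247
seg 3: a=-1, c=M3/2=-867/247, d=(M4−M3)/(6·2)=2447/1976, b=Δ3−h3·(2M3+M4)/6=140/247
seg 4: a=-4, c=M4/2=3873/988, d=(M5−M4)/(6·1)=-1291/988, b=Δ4−h4·(2M4+M5)/6=685/494
t_q=11/2 → seg 3, τ=3/2; S=-1+140/247·τ+-867/247·τ²+2447/1976·τ³=-61147/15808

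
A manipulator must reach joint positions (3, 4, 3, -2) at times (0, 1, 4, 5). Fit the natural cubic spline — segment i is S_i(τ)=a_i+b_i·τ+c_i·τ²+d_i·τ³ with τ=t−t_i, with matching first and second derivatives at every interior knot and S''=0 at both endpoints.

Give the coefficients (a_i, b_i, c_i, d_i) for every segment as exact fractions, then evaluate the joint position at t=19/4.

  seg 0: a=3 b=31/33 c=0 d=2/33
  seg 1: a=4 b=37/33 c=2/11 d=-2/9
  seg 2: a=3 b=-125/33 c=-20/11 d=20/33
S(19/4) = -107/176

Δ: Δ0=1, Δ1=-1/3, Δ2=-5
row 1: diag=8, rhs=-8; c'=3/8, d'=-1
row 2: denom=8−3·3/8=55/8; d'=(-28−3·-1)/(55/8)=-40/11
back: M2=-40/11
back: M1=-1−3/8·-40/11=4/11
M: M0=0, M1=4/11, M2=-40/11, M3=0
seg 0: a=3, c=M0/2=0, d=(M1−M0)/(6·1)=2/33, b=Δ0−h0·(2M0+M1)/6=31/33
seg 1: a=4, c=M1/2=2/11, d=(M2−M1)/(6·3)=-2/9, b=Δ1−h1·(2M1+M2)/6=37/33
seg 2: a=3, c=M2/2=-20/11, d=(M3−M2)/(6·1)=20/33, b=Δ2−h2·(2M2+M3)/6=-125/33
t_q=19/4 → seg 2, τ=3/4; S=3+-125/33·τ+-20/11·τ²+20/33·τ³=-107/176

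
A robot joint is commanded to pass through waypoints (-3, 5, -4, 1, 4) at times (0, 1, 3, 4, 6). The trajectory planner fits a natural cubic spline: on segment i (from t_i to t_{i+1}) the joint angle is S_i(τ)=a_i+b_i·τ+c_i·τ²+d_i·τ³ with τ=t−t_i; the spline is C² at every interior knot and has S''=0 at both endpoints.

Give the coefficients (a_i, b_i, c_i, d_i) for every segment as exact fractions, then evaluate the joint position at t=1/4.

  seg 0: a=-3 b=4093/372 c=0 d=-1117/372
  seg 1: a=5 b=371/186 c=-1117/124 d=2143/744
  seg 2: a=-4 b=49/93 c=513/62 d=-707/186
  seg 3: a=1 b=1055/186 c=-97/31 d=97/186
S(1/4) = -2351/7936

Δ: Δ0=8, Δ1=-9/2, Δ2=5, Δ3=3/2
row 1: diag=6, rhs=-75; c'=1/3, d'=-25/2
row 2: denom=6−2·1/3=16/3; d'=(57−2·-25/2)/(16/3)=123/8
row 3: denom=6−1·3/16=93/16; d'=(-21−1·123/8)/(93/16)=-194/31
back: M3=-194/31
back: M2=123/8−3/16·-194/31=513/31
back: M1=-25/2−1/3·513/31=-1117/62
M: M0=0, M1=-1117/62, M2=513/31, M3=-194/31, M4=0
seg 0: a=-3, c=M0/2=0, d=(M1−M0)/(6·1)=-1117/372, b=Δ0−h0·(2M0+M1)/6=4093/372
seg 1: a=5, c=M1/2=-1117/124, d=(M2−M1)/(6·2)=2143/744, b=Δ1−h1·(2M1+M2)/6=371/186
seg 2: a=-4, c=M2/2=513/62, d=(M3−M2)/(6·1)=-707/186, b=Δ2−h2·(2M2+M3)/6=49/93
seg 3: a=1, c=M3/2=-97/31, d=(M4−M3)/(6·2)=97/186, b=Δ3−h3·(2M3+M4)/6=1055/186
t_q=1/4 → seg 0, τ=1/4; S=-3+4093/372·τ+0·τ²+-1117/372·τ³=-2351/7936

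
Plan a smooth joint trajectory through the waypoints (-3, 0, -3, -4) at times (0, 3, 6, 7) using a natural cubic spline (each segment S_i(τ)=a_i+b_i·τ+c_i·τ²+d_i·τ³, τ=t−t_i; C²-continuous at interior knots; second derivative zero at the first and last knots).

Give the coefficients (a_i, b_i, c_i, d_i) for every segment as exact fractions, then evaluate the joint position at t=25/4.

  seg 0: a=-3 b=45/29 c=0 d=-16/261
  seg 1: a=0 b=-3/29 c=-16/29 d=22/261
  seg 2: a=-3 b=-33/29 c=6/29 d=-2/29
S(25/4) = -3037/928

Δ: Δ0=1, Δ1=-1, Δ2=-1
row 1: diag=12, rhs=-12; c'=1/4, d'=-1
row 2: denom=8−3·1/4=29/4; d'=(0−3·-1)/(29/4)=12/29
back: M2=12/29
back: M1=-1−1/4·12/29=-32/29
M: M0=0, M1=-32/29, M2=12/29, M3=0
seg 0: a=-3, c=M0/2=0, d=(M1−M0)/(6·3)=-16/261, b=Δ0−h0·(2M0+M1)/6=45/29
seg 1: a=0, c=M1/2=-16/29, d=(M2−M1)/(6·3)=22/261, b=Δ1−h1·(2M1+M2)/6=-3/29
seg 2: a=-3, c=M2/2=6/29, d=(M3−M2)/(6·1)=-2/29, b=Δ2−h2·(2M2+M3)/6=-33/29
t_q=25/4 → seg 2, τ=1/4; S=-3+-33/29·τ+6/29·τ²+-2/29·τ³=-3037/928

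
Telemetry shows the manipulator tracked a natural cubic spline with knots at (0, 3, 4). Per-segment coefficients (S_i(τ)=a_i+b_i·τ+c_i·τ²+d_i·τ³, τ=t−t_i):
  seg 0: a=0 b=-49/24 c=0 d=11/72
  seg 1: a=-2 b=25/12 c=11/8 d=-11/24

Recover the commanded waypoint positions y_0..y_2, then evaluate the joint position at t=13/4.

y_0 = S_0(0) = a_0 = 0
y_1 = S_1(0) = a_1 = -2
y_2 = S_1(1) = 1
t_q=13/4 is in segment 1 (τ=1/4); S_1(τ)=-717/512

y_0=0 y_1=-2 y_2=1
S(13/4) = -717/512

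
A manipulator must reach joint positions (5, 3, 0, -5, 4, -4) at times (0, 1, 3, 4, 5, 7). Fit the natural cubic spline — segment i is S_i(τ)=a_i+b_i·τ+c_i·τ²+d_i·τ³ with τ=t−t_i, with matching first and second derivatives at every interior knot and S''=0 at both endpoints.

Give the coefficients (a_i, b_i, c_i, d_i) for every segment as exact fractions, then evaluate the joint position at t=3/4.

  seg 0: a=5 b=-1821/700 c=0 d=421/700
  seg 1: a=3 b=-279/350 c=1263/700 d=-1509/1400
  seg 2: a=0 b=-228/35 c=-816/175 d=1081/175
  seg 3: a=-5 b=471/175 c=2427/175 d=-189/25
  seg 4: a=4 b=1356/175 c=-1542/175 d=257/175
S(3/4) = 21137/6400

Δ: Δ0=-2, Δ1=-3/2, Δ2=-5, Δ3=9, Δ4=-4
row 1: diag=6, rhs=3; c'=1/3, d'=1/2
row 2: denom=6−2·1/3=16/3; d'=(-21−2·1/2)/(16/3)=-33/8
row 3: denom=4−1·3/16=61/16; d'=(84−1·-33/8)/(61/16)=1410/61
row 4: denom=6−1·16/61=350/61; d'=(-78−1·1410/61)/(350/61)=-3084/175
back: M4=-3084/175
back: M3=1410/61−16/61·-3084/175=4854/175
back: M2=-33/8−3/16·4854/175=-1632/175
back: M1=1/2−1/3·-1632/175=1263/350
M: M0=0, M1=1263/350, M2=-1632/175, M3=4854/175, M4=-3084/175, M5=0
seg 0: a=5, c=M0/2=0, d=(M1−M0)/(6·1)=421/700, b=Δ0−h0·(2M0+M1)/6=-1821/700
seg 1: a=3, c=M1/2=1263/700, d=(M2−M1)/(6·2)=-1509/1400, b=Δ1−h1·(2M1+M2)/6=-279/350
seg 2: a=0, c=M2/2=-816/175, d=(M3−M2)/(6·1)=1081/175, b=Δ2−h2·(2M2+M3)/6=-228/35
seg 3: a=-5, c=M3/2=2427/175, d=(M4−M3)/(6·1)=-189/25, b=Δ3−h3·(2M3+M4)/6=471/175
seg 4: a=4, c=M4/2=-1542/175, d=(M5−M4)/(6·2)=257/175, b=Δ4−h4·(2M4+M5)/6=1356/175
t_q=3/4 → seg 0, τ=3/4; S=5+-1821/700·τ+0·τ²+421/700·τ³=21137/6400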